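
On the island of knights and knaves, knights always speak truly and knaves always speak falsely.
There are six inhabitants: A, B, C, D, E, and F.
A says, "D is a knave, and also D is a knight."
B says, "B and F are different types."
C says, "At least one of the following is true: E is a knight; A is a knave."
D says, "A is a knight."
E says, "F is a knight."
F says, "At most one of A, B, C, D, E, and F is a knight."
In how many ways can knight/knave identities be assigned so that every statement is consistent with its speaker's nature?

1

Consistent assignments:
  A=knave, B=knight, C=knight, D=knave, E=knave, F=knave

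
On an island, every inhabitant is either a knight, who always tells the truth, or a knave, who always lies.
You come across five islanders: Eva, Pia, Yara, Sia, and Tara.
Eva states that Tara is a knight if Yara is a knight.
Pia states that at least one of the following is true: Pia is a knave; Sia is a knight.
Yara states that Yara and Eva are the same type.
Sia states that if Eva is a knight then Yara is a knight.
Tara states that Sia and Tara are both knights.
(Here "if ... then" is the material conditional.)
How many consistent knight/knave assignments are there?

1

Consistent assignments:
  Eva=knight, Pia=knight, Yara=knight, Sia=knight, Tara=knight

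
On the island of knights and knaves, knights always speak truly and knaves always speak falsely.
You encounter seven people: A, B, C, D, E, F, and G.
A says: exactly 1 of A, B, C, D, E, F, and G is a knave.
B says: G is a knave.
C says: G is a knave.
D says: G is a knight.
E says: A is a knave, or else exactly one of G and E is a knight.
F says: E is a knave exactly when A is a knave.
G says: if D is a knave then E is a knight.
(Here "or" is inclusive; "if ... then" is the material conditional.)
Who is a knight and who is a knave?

As a knave, A's statement "exactly 1 of A, B, C, D, E, F, and G is a knave" should be false; it is.
As a knave, B's statement "G is a knave" should be false; it is.
C is a knave, and the claim "G is a knave" is indeed false.
D is a knight, and the claim "G is a knight" is indeed true.
E is a knight, and the claim "A is a knave, or else exactly one of G and E is a knight" is indeed true.
F (knave): "E is a knave exactly when A is a knave" — false. ✓
As a knight, G's statement "if D is a knave then E is a knight" should be true; it is.

Knights: D, E, and G. Knaves: A, B, C, and F.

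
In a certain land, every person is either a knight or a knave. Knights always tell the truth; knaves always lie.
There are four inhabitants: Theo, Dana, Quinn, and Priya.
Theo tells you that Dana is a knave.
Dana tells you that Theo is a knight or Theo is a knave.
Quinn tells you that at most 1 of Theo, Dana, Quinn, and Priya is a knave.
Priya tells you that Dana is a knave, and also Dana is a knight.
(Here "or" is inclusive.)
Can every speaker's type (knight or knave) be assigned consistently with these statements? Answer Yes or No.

One consistent assignment: Theo=knave, Dana=knight, Quinn=knave, Priya=knave.

Yes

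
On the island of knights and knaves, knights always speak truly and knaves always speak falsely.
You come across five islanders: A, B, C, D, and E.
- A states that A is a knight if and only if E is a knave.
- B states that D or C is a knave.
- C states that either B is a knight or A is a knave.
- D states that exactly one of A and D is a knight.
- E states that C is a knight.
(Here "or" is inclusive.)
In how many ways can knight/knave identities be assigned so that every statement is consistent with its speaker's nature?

0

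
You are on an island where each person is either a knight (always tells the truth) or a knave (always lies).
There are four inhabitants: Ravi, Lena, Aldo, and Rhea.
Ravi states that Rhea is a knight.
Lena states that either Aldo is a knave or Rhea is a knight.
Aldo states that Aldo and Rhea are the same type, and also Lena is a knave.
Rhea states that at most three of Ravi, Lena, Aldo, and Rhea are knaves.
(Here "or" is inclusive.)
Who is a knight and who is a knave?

As a knight, Ravi's statement "Rhea is a knight" should be true; it is.
Lena is a knight, so "either Aldo is a knave or Rhea is a knight" must be true — and it is.
Aldo is a knave, and the claim "Aldo and Rhea are the same type, and also Lena is a knave" is indeed false.
Rhea is a knight; "at most three of Ravi, Lena, Aldo, and Rhea are knaves" is true, as required.

Ravi is a knight, Lena is a knight, Aldo is a knave, and Rhea is a knight.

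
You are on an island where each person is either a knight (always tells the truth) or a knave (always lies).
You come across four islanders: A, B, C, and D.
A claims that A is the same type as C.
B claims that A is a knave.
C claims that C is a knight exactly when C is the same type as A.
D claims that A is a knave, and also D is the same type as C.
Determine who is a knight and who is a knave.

Suppose A is a knave. Then A's statement "A is the same type as C" would have to be false. Checking the 8 ways to assign the others, none is consistent with every speaker.
(For instance, with B=knave, C=knight, D=knave, B's claim "A is a knave" comes out true where it would need to be false.)
So A must be a knight, making "A is the same type as C" true. Taking A=knight, B=knave, C=knight, D=knave, each remaining statement checks out:
  B (knave): "A is a knave" — false. ✓
  C (knight): "C is a knight exactly when C is the same type as A" — true. ✓
  D (knave): "A is a knave, and also D is the same type as C" — false. ✓
This is the unique consistent assignment.

A is a knight, B is a knave, C is a knight, and D is a knave.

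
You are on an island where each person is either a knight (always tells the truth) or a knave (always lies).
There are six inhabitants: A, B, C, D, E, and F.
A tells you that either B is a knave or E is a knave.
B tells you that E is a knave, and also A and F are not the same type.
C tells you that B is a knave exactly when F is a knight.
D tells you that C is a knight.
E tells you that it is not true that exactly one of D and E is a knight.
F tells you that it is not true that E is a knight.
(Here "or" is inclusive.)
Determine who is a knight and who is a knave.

A is a knight, B is a knave, C is a knight, D is a knight, E is a knave, and F is a knight.

A is a knight, and the claim "either B is a knave or E is a knave" is indeed true.
As a knave, B's statement "E is a knave, and also A and F are not the same type" should be False; it is.
As a knight, C's statement "B is a knave exactly when F is a knight" should be true; it is.
D is a knight, and the claim "C is a knight" is indeed true.
Since E is a knave, "it is not true that exactly one of D and E is a knight" needs to be False, which holds.
As a knight, F's statement "it is not true that E is a knight" should be true; it is.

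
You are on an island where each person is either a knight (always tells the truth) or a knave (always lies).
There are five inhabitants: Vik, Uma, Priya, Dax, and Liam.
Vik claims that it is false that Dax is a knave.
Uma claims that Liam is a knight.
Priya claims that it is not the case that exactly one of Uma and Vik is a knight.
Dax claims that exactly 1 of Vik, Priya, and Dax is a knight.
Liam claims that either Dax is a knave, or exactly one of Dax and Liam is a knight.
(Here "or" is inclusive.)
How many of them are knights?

2

The unique consistent assignment is Vik=knave, Uma=knight, Priya=knave, Dax=knave, Liam=knight.
That has 2 knights.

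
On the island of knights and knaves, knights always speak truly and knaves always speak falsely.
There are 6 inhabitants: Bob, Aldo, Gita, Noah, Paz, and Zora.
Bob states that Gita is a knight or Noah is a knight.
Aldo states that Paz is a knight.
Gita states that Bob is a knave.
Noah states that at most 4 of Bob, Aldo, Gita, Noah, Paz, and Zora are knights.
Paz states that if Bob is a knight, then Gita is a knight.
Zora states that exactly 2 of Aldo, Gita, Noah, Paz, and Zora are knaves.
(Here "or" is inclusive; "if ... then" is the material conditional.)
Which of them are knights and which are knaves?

As a knight, Bob's statement "Gita is a knight or Noah is a knight" should be True; it is.
Since Aldo is a knave, "Paz is a knight" needs to be false, which holds.
Gita is a knave, so "Bob is a knave" must be false — and it is.
Since Noah is a knight, "at most 4 of Bob, Aldo, Gita, Noah, Paz, and Zora are knights" needs to be True, which holds.
As a knave, Paz's statement "if Bob is a knight, then Gita is a knight" should be false; it is.
Zora (knave): "exactly 2 of Aldo, Gita, Noah, Paz, and Zora are knaves" — false. ✓

Bob is a knight, Aldo is a knave, Gita is a knave, Noah is a knight, Paz is a knave, and Zora is a knave.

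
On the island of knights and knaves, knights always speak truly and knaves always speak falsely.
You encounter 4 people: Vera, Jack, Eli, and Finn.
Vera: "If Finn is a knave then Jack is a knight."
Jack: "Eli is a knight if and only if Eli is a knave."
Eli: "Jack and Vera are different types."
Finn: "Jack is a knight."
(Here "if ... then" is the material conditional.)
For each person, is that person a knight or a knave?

Vera is a knave, Jack is a knave, Eli is a knave, and Finn is a knave.

Since Vera is a knave, "if Finn is a knave then Jack is a knight" needs to be False, which holds.
Jack is a knave; "Eli is a knight if and only if Eli is a knave" is False, as required.
As a knave, Eli's statement "Jack and Vera are different types" should be False; it is.
Finn is a knave, and the claim "Jack is a knight" is indeed False.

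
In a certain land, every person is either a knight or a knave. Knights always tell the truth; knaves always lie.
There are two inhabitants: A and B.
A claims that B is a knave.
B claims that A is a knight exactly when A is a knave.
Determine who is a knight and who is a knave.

Knights: A. Knaves: B.

Suppose A is a knave. Then A's statement "B is a knave" would have to be false. Checking the 2 ways to assign the others, none is consistent with every speaker.
(For instance, with B=knave, A's claim "B is a knave" comes out true where it would need to be false.)
So A must be a knight, making "B is a knave" true. Taking A=knight, B=knave, each remaining statement checks out:
  B (knave): "A is a knight exactly when A is a knave" — false. ✓
This is the unique consistent assignment.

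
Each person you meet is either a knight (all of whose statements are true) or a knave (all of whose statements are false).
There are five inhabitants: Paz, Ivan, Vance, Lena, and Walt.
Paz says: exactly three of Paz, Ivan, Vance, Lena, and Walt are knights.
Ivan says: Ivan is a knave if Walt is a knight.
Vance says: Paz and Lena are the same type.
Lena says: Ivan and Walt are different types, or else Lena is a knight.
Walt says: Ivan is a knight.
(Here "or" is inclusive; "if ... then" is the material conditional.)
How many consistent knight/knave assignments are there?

0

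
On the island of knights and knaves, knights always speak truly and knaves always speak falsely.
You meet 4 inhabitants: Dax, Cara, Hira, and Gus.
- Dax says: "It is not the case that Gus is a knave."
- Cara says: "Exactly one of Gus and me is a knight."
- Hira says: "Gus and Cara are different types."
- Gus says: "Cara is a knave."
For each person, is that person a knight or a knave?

Suppose Dax is a knight. Then Dax's statement "it is not the case that Gus is a knave" would have to be true. Checking the 8 ways to assign the others, none is consistent with every speaker.
(For instance, with Cara=knight, Hira=knight, Gus=knave, Dax's claim "it is not the case that Gus is a knave" comes out false where it would need to be true.)
So Dax must be a knave, making "it is not the case that Gus is a knave" false. Taking Dax=knave, Cara=knight, Hira=knight, Gus=knave, each remaining statement checks out:
  Cara (knight): "exactly one of Gus and me is a knight" — true. ✓
  Hira (knight): "Gus and Cara are different types" — true. ✓
  Gus (knave): "Cara is a knave" — false. ✓
This is the unique consistent assignment.

Dax is a knave, Cara is a knight, Hira is a knight, and Gus is a knave.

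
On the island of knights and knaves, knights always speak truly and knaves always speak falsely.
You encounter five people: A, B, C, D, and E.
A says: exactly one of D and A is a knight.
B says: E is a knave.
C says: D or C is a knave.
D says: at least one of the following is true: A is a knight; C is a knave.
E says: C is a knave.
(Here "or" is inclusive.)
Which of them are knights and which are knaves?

Suppose A is a knight. Then A's statement "exactly one of D and A is a knight" would have to be true. Checking the 16 ways to assign the others, none is consistent with every speaker.
(For instance, with B=knight, C=knight, D=knave, E=knave, D's claim "at least one of the following is true: A is a knight; C is a knave" comes out true where it would need to be false.)
So A must be a knave, making "exactly one of D and A is a knight" false. Taking A=knave, B=knight, C=knight, D=knave, E=knave, each remaining statement checks out:
  B (knight): "E is a knave" — true. ✓
  C (knight): "D or C is a knave" — true. ✓
  D (knave): "at least one of the following is true: A is a knight; C is a knave" — false. ✓
  E (knave): "C is a knave" — false. ✓
This is the unique consistent assignment.

A is a knave, B is a knight, C is a knight, D is a knave, and E is a knave.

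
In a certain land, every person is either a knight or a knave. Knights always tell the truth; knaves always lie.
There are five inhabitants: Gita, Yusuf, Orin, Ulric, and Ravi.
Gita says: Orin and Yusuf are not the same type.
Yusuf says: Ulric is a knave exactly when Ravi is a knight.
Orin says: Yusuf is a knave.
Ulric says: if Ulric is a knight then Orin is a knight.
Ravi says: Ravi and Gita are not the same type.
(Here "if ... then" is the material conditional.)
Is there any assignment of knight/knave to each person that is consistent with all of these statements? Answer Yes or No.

No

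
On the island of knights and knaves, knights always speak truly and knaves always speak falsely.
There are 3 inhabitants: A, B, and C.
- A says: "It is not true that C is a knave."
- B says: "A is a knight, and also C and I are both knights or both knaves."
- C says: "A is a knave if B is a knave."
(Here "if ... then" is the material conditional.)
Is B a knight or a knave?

B is a knight.

Consistent assignments: {A=knight, B=knight, C=knight}
In every consistent assignment, B is a knight.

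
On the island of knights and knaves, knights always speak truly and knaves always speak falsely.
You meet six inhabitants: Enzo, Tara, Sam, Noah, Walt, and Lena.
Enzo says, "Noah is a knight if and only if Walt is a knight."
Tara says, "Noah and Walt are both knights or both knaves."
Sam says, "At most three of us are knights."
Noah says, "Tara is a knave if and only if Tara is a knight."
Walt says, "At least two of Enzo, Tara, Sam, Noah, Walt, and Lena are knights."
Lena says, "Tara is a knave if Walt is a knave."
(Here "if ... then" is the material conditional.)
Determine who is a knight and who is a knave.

Enzo is a knave, Tara is a knave, Sam is a knight, Noah is a knave, Walt is a knight, and Lena is a knight.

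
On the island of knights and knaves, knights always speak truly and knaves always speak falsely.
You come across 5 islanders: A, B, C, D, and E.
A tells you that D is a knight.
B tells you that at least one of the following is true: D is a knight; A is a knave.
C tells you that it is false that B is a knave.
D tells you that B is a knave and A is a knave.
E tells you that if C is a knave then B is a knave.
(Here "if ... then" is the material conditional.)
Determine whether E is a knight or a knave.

E is a knight.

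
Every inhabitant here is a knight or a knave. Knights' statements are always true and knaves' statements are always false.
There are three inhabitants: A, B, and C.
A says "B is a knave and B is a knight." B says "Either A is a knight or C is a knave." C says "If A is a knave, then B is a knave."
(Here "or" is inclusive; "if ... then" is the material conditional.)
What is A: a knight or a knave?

Consistent assignments: {A=knave, B=knight, C=knave}; {A=knave, B=knave, C=knight}
In every consistent assignment, A is a knave.

A is a knave.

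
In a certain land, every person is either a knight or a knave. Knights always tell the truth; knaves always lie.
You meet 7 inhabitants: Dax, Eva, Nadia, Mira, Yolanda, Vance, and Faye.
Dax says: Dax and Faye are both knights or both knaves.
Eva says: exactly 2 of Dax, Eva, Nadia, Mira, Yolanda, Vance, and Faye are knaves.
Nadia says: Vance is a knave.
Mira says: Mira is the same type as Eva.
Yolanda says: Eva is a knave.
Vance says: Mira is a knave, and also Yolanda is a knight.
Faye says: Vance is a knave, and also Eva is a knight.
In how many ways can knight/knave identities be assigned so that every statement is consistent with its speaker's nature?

1

Consistent assignments:
  Dax=knight, Eva=knight, Nadia=knight, Mira=knight, Yolanda=knave, Vance=knave, Faye=knight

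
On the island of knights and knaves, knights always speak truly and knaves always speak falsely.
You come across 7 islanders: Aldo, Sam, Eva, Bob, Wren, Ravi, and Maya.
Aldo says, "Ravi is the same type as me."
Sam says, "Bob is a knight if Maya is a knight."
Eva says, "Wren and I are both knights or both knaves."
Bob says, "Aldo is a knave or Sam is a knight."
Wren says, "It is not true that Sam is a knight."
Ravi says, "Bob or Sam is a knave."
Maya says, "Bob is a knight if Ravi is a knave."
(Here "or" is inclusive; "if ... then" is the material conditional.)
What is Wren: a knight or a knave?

Wren is a knight.

Consistent assignments: {Aldo=knight, Sam=knave, Eva=knight, Bob=knave, Wren=knight, Ravi=knight, Maya=knight}; {Aldo=knight, Sam=knave, Eva=knave, Bob=knave, Wren=knight, Ravi=knight, Maya=knight}
In every consistent assignment, Wren is a knight.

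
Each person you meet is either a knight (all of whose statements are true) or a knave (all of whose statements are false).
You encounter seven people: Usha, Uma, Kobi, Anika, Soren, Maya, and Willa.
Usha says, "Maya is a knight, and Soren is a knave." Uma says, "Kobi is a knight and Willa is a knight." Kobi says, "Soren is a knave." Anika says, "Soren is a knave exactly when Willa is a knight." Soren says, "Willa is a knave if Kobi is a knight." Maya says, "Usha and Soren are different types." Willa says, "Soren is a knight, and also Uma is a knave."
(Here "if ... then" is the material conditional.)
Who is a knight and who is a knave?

Usha is a knave, Uma is a knave, Kobi is a knave, Anika is a knave, Soren is a knight, Maya is a knight, and Willa is a knight.

Usha is a knave, so "Maya is a knight, and Soren is a knave" must be False — and it is.
Uma is a knave, so "Kobi is a knight and Willa is a knight" must be False — and it is.
Kobi is a knave; "Soren is a knave" is False, as required.
Anika (knave): "Soren is a knave exactly when Willa is a knight" — False. ✓
Since Soren is a knight, "Willa is a knave if Kobi is a knight" needs to be True, which holds.
Maya is a knight; "Usha and Soren are different types" is True, as required.
Willa is a knight; "Soren is a knight, and also Uma is a knave" is True, as required.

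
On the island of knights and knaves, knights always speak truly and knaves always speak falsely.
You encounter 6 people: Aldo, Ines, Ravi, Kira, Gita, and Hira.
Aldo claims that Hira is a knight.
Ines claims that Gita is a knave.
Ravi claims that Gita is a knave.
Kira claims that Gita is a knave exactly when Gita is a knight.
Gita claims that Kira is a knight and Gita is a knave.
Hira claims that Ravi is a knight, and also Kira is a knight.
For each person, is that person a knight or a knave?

Aldo is a knave; "Hira is a knight" is false, as required.
Ines (knight): "Gita is a knave" — true. ✓
As a knight, Ravi's statement "Gita is a knave" should be true; it is.
Since Kira is a knave, "Gita is a knave exactly when Gita is a knight" needs to be false, which holds.
Gita is a knave; "Kira is a knight and Gita is a knave" is false, as required.
Hira is a knave, so "Ravi is a knight, and also Kira is a knight" must be false — and it is.

Knights: Ines and Ravi. Knaves: Aldo, Kira, Gita, and Hira.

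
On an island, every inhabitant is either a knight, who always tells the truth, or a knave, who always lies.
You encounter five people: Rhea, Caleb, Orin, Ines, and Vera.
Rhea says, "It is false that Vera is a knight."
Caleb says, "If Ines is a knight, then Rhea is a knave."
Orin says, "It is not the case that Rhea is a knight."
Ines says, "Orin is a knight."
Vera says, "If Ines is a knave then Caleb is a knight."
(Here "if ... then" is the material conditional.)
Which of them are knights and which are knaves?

Rhea is a knave, Caleb is a knight, Orin is a knight, Ines is a knight, and Vera is a knight.

Rhea is a knave; "it is false that Vera is a knight" is false, as required.
Caleb is a knight, and the claim "if Ines is a knight, then Rhea is a knave" is indeed true.
Orin is a knight, so "it is not the case that Rhea is a knight" must be true — and it is.
Ines (knight): "Orin is a knight" — true. ✓
Vera is a knight; "if Ines is a knave then Caleb is a knight" is true, as required.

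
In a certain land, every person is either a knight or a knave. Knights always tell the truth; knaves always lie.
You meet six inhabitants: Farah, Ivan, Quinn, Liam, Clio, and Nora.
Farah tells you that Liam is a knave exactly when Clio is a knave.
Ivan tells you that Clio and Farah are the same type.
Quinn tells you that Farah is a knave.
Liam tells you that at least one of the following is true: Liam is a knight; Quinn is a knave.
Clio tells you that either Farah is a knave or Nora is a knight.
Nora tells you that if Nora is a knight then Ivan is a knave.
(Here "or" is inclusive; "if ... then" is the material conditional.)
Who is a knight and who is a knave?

Farah is a knave, Ivan is a knave, Quinn is a knight, Liam is a knave, Clio is a knight, and Nora is a knight.

Farah (knave): "Liam is a knave exactly when Clio is a knave" — false. ✓
Since Ivan is a knave, "Clio and Farah are the same type" needs to be false, which holds.
Quinn (knight): "Farah is a knave" — True. ✓
Liam (knave): "at least one of the following is true: Liam is a knight; Quinn is a knave" — false. ✓
As a knight, Clio's statement "either Farah is a knave or Nora is a knight" should be True; it is.
Nora is a knight; "if Nora is a knight then Ivan is a knave" is True, as required.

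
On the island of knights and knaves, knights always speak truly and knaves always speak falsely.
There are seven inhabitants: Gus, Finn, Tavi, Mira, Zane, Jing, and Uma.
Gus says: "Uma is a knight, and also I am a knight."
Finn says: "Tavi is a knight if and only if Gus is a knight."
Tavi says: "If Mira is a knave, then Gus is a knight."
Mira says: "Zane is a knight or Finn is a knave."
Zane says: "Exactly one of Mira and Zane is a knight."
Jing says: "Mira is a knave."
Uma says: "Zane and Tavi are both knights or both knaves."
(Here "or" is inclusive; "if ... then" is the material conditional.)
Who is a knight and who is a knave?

Knights: Finn, Jing, and Uma. Knaves: Gus, Tavi, Mira, and Zane.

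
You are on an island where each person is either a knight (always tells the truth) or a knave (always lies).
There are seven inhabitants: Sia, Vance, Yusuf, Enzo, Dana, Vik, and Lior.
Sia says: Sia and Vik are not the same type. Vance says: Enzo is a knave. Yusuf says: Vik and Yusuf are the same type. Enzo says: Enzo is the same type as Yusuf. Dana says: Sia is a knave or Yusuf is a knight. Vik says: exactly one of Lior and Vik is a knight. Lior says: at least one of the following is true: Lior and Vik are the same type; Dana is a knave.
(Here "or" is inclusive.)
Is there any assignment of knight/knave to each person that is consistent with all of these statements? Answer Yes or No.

No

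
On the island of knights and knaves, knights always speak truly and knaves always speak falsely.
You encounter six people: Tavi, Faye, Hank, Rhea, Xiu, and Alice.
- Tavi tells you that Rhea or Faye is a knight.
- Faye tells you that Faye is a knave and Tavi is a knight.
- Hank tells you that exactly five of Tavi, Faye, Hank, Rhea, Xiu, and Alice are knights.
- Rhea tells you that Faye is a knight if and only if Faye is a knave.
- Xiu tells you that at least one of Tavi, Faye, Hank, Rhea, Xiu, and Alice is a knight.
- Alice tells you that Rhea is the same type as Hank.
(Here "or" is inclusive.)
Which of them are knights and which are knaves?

Knights: Xiu and Alice. Knaves: Tavi, Faye, Hank, and Rhea.

Tavi is a knave, so "Rhea or Faye is a knight" must be false — and it is.
Faye is a knave, and the claim "Faye is a knave and Tavi is a knight" is indeed false.
Since Hank is a knave, "exactly five of Tavi, Faye, Hank, Rhea, Xiu, and Alice are knights" needs to be false, which holds.
Rhea is a knave, and the claim "Faye is a knight if and only if Faye is a knave" is indeed false.
Xiu (knight): "at least one of Tavi, Faye, Hank, Rhea, Xiu, and Alice is a knight" — true. ✓
Alice is a knight, so "Rhea is the same type as Hank" must be true — and it is.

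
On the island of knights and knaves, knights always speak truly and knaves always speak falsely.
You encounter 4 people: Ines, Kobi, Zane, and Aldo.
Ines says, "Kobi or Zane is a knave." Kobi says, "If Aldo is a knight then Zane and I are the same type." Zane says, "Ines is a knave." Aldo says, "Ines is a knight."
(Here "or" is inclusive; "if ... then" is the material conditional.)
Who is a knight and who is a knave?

Since Ines is a knave, "Kobi or Zane is a knave" needs to be false, which holds.
Kobi (knight): "if Aldo is a knight then Zane and I are the same type" — true. ✓
Zane is a knight, and the claim "Ines is a knave" is indeed true.
Aldo is a knave, and the claim "Ines is a knight" is indeed false.

Ines is a knave, Kobi is a knight, Zane is a knight, and Aldo is a knave.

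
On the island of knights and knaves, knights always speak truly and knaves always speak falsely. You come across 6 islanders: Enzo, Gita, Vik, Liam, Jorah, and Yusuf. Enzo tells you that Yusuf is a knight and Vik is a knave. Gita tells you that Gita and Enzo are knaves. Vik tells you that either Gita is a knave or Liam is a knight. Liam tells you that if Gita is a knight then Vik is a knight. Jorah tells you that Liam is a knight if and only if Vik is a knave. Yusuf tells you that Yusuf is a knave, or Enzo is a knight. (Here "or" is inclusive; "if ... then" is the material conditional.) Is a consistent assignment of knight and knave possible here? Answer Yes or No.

Checking all 64 assignments, each has at least one speaker whose statement's truth value contradicts their type.

No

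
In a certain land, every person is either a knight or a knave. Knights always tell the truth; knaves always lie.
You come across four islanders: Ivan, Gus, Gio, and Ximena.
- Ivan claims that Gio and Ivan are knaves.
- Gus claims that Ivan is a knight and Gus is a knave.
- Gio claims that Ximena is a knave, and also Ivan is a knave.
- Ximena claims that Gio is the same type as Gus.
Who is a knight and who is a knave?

Ivan is a knave; "Gio and Ivan are knaves" is false, as required.
Gus is a knave; "Ivan is a knight and Gus is a knave" is false, as required.
Since Gio is a knight, "Ximena is a knave, and also Ivan is a knave" needs to be True, which holds.
As a knave, Ximena's statement "Gio is the same type as Gus" should be false; it is.

Ivan is a knave, Gus is a knave, Gio is a knight, and Ximena is a knave.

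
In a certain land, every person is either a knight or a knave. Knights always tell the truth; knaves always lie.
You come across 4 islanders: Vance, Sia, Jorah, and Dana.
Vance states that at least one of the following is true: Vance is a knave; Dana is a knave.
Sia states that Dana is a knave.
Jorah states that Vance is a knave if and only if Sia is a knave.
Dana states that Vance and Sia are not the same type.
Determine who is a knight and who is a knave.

Knights: Vance, Sia, and Jorah. Knaves: Dana.

Suppose Vance is a knave. Then Vance's statement "at least one of the following is true: Vance is a knave; Dana is a knave" would have to be false. Checking the 8 ways to assign the others, none is consistent with every speaker.
(For instance, with Sia=knight, Jorah=knight, Dana=knave, Vance's claim "at least one of the following is true: Vance is a knave; Dana is a knave" comes out true where it would need to be false.)
So Vance must be a knight, making "at least one of the following is true: Vance is a knave; Dana is a knave" true. Taking Vance=knight, Sia=knight, Jorah=knight, Dana=knave, each remaining statement checks out:
  Sia (knight): "Dana is a knave" — true. ✓
  Jorah (knight): "Vance is a knave if and only if Sia is a knave" — true. ✓
  Dana (knave): "Vance and Sia are not the same type" — false. ✓
This is the unique consistent assignment.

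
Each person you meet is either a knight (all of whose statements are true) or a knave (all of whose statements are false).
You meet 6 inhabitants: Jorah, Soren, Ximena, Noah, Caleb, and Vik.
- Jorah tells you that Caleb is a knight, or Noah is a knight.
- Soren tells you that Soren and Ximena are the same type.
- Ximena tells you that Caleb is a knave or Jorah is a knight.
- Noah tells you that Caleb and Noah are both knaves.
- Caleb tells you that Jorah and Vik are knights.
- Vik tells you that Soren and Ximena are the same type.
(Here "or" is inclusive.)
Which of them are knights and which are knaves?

Jorah is a knight, Soren is a knight, Ximena is a knight, Noah is a knave, Caleb is a knight, and Vik is a knight.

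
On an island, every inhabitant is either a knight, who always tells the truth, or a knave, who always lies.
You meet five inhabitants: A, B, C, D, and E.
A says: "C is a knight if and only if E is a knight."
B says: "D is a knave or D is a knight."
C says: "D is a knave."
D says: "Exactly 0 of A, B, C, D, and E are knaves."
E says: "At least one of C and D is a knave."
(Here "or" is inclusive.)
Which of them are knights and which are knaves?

A is a knight, B is a knight, C is a knight, D is a knave, and E is a knight.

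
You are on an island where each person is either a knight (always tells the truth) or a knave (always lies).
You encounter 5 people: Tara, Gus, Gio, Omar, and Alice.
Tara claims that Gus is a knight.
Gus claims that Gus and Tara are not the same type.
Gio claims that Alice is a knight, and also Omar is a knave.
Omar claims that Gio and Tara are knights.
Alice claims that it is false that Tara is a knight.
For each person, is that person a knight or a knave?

Knights: Gio and Alice. Knaves: Tara, Gus, and Omar.

As a knave, Tara's statement "Gus is a knight" should be false; it is.
Gus (knave): "Gus and Tara are not the same type" — false. ✓
Since Gio is a knight, "Alice is a knight, and also Omar is a knave" needs to be true, which holds.
Omar is a knave; "Gio and Tara are knights" is false, as required.
Alice is a knight, and the claim "it is false that Tara is a knight" is indeed true.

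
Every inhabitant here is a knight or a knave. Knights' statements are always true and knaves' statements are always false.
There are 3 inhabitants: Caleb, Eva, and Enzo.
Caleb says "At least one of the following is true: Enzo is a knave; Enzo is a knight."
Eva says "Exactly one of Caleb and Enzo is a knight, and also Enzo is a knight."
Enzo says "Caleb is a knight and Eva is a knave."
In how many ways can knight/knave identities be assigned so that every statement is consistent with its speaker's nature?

1

Consistent assignments:
  Caleb=knight, Eva=knave, Enzo=knight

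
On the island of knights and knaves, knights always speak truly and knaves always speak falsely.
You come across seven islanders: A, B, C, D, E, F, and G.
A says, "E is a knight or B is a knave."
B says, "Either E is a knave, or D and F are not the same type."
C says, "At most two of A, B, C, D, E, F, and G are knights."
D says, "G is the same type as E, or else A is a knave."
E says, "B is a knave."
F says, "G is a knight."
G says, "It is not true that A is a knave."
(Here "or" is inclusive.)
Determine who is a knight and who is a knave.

Knights: A, D, E, F, and G. Knaves: B and C.

As a knight, A's statement "E is a knight or B is a knave" should be true; it is.
B is a knave; "either E is a knave, or D and F are not the same type" is false, as required.
Since C is a knave, "at most two of A, B, C, D, E, F, and G are knights" needs to be false, which holds.
D is a knight, and the claim "G is the same type as E, or else A is a knave" is indeed true.
E is a knight; "B is a knave" is true, as required.
F (knight): "G is a knight" — true. ✓
As a knight, G's statement "it is not true that A is a knave" should be true; it is.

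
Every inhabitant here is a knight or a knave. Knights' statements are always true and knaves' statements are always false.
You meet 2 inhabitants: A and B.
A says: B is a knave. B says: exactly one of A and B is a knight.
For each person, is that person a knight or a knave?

A is a knave, and the claim "B is a knave" is indeed false.
As a knight, B's statement "exactly one of A and B is a knight" should be true; it is.

A is a knave and B is a knight.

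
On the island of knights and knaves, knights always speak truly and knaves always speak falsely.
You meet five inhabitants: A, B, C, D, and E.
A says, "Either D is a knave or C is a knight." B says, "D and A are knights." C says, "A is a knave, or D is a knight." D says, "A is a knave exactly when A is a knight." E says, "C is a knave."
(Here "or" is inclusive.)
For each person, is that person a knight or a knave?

A is a knight, B is a knave, C is a knave, D is a knave, and E is a knight.

Suppose A is a knave. Then A's statement "either D is a knave or C is a knight" would have to be false. Checking the 16 ways to assign the others, none is consistent with every speaker.
(For instance, with B=knave, C=knave, D=knave, E=knight, A's claim "either D is a knave or C is a knight" comes out true where it would need to be false.)
So A must be a knight, making "either D is a knave or C is a knight" true. Taking A=knight, B=knave, C=knave, D=knave, E=knight, each remaining statement checks out:
  B (knave): "D and A are knights" — false. ✓
  C (knave): "A is a knave, or D is a knight" — false. ✓
  D (knave): "A is a knave exactly when A is a knight" — false. ✓
  E (knight): "C is a knave" — true. ✓
This is the unique consistent assignment.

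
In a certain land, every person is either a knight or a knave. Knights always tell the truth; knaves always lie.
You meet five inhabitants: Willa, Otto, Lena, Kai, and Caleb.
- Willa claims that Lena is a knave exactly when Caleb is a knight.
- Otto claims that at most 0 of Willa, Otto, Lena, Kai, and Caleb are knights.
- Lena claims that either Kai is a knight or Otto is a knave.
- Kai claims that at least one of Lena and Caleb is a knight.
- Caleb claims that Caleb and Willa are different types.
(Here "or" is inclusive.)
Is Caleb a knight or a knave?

Caleb is a knight.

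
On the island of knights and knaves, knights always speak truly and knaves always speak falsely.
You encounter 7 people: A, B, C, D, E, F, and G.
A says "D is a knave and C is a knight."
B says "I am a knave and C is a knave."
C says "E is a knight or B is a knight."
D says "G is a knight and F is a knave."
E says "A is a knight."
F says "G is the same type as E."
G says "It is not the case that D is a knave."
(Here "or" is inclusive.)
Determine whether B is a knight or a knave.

B is a knave.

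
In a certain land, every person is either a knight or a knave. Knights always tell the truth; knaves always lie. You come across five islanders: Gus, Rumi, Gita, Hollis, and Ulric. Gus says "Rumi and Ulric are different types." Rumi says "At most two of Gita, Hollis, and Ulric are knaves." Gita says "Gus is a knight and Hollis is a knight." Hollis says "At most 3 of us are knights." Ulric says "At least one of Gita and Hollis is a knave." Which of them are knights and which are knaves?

Suppose Gus is a knight. Then Gus's statement "Rumi and Ulric are different types" would have to be true. Checking the 16 ways to assign the others, none is consistent with every speaker.
(For instance, with Rumi=knight, Gita=knave, Hollis=knight, Ulric=knight, Gus's claim "Rumi and Ulric are different types" comes out false where it would need to be true.)
So Gus must be a knave, making "Rumi and Ulric are different types" false. Taking Gus=knave, Rumi=knight, Gita=knave, Hollis=knight, Ulric=knight, each remaining statement checks out:
  Rumi (knight): "at most two of Gita, Hollis, and Ulric are knaves" — true. ✓
  Gita (knave): "Gus is a knight and Hollis is a knight" — false. ✓
  Hollis (knight): "at most 3 of us are knights" — true. ✓
  Ulric (knight): "at least one of Gita and Hollis is a knave" — true. ✓
This is the unique consistent assignment.

Gus is a knave, Rumi is a knight, Gita is a knave, Hollis is a knight, and Ulric is a knight.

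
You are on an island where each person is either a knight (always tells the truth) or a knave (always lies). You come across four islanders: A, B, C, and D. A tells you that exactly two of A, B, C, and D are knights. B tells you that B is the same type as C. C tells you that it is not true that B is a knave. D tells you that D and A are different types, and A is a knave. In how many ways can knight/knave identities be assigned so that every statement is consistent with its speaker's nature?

1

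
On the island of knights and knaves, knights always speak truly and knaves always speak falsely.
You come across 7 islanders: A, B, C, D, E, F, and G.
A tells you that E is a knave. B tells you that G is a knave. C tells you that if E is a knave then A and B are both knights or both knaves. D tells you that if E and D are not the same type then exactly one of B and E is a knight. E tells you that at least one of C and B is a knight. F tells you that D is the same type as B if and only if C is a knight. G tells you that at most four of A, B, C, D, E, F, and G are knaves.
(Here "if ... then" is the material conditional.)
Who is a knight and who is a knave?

A is a knave, and the claim "E is a knave" is indeed False.
Since B is a knave, "G is a knave" needs to be False, which holds.
As a knight, C's statement "if E is a knave then A and B are both knights or both knaves" should be true; it is.
D is a knight; "if E and D are not the same type then exactly one of B and E is a knight" is true, as required.
As a knight, E's statement "at least one of C and B is a knight" should be true; it is.
As a knave, F's statement "D is the same type as B if and only if C is a knight" should be False; it is.
G is a knight; "at most four of A, B, C, D, E, F, and G are knaves" is true, as required.

A is a knave, B is a knave, C is a knight, D is a knight, E is a knight, F is a knave, and G is a knight.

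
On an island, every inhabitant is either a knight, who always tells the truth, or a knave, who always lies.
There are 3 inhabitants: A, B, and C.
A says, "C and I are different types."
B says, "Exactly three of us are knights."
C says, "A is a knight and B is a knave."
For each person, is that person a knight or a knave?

Suppose A is a knight. Then A's statement "C and I are different types" would have to be true. Checking the 4 ways to assign the others, none is consistent with every speaker.
(For instance, with B=knave, C=knave, C's claim "A is a knight and B is a knave" comes out true where it would need to be false.)
So A must be a knave, making "C and I are different types" false. Taking A=knave, B=knave, C=knave, each remaining statement checks out:
  B (knave): "exactly three of us are knights" — false. ✓
  C (knave): "A is a knight and B is a knave" — false. ✓
This is the unique consistent assignment.

A is a knave, B is a knave, and C is a knave.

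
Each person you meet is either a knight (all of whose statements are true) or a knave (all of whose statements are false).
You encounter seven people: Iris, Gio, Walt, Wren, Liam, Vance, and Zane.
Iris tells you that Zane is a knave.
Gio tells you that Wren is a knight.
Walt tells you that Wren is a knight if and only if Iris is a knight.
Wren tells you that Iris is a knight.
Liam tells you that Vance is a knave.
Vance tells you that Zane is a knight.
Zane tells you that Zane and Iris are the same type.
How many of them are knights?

The unique consistent assignment is Iris=knight, Gio=knight, Walt=knight, Wren=knight, Liam=knight, Vance=knave, Zane=knave.
That has 5 knights.

5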